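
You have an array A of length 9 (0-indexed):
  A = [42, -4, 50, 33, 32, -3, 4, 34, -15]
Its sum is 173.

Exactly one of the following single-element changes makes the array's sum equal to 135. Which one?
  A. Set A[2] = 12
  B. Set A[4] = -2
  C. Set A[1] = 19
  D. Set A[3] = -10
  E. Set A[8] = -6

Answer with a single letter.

Answer: A

Derivation:
Option A: A[2] 50->12, delta=-38, new_sum=173+(-38)=135 <-- matches target
Option B: A[4] 32->-2, delta=-34, new_sum=173+(-34)=139
Option C: A[1] -4->19, delta=23, new_sum=173+(23)=196
Option D: A[3] 33->-10, delta=-43, new_sum=173+(-43)=130
Option E: A[8] -15->-6, delta=9, new_sum=173+(9)=182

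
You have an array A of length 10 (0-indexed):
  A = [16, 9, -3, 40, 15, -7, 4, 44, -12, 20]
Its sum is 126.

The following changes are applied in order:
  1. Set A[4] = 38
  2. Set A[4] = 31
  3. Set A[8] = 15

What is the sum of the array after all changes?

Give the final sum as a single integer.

Answer: 169

Derivation:
Initial sum: 126
Change 1: A[4] 15 -> 38, delta = 23, sum = 149
Change 2: A[4] 38 -> 31, delta = -7, sum = 142
Change 3: A[8] -12 -> 15, delta = 27, sum = 169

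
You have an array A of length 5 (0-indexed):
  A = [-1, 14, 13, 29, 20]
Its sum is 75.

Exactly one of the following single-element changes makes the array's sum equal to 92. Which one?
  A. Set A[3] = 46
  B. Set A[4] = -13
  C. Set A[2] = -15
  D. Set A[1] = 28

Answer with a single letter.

Option A: A[3] 29->46, delta=17, new_sum=75+(17)=92 <-- matches target
Option B: A[4] 20->-13, delta=-33, new_sum=75+(-33)=42
Option C: A[2] 13->-15, delta=-28, new_sum=75+(-28)=47
Option D: A[1] 14->28, delta=14, new_sum=75+(14)=89

Answer: A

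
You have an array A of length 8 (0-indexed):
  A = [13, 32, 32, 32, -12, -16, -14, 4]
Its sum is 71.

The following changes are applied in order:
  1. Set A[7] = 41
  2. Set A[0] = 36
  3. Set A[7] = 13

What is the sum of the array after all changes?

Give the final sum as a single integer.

Answer: 103

Derivation:
Initial sum: 71
Change 1: A[7] 4 -> 41, delta = 37, sum = 108
Change 2: A[0] 13 -> 36, delta = 23, sum = 131
Change 3: A[7] 41 -> 13, delta = -28, sum = 103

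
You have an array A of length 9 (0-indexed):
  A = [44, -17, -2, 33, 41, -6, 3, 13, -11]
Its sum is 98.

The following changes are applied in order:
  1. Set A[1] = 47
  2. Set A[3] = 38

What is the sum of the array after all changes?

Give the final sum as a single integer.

Initial sum: 98
Change 1: A[1] -17 -> 47, delta = 64, sum = 162
Change 2: A[3] 33 -> 38, delta = 5, sum = 167

Answer: 167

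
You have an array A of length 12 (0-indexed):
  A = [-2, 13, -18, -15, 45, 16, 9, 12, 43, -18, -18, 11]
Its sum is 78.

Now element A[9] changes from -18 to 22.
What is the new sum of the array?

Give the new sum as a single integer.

Old value at index 9: -18
New value at index 9: 22
Delta = 22 - -18 = 40
New sum = old_sum + delta = 78 + (40) = 118

Answer: 118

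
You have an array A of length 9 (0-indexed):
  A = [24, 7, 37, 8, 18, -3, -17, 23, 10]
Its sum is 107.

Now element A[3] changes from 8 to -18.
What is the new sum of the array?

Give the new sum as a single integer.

Answer: 81

Derivation:
Old value at index 3: 8
New value at index 3: -18
Delta = -18 - 8 = -26
New sum = old_sum + delta = 107 + (-26) = 81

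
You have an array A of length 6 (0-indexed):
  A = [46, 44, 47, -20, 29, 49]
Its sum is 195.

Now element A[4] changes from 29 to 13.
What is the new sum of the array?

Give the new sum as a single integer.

Answer: 179

Derivation:
Old value at index 4: 29
New value at index 4: 13
Delta = 13 - 29 = -16
New sum = old_sum + delta = 195 + (-16) = 179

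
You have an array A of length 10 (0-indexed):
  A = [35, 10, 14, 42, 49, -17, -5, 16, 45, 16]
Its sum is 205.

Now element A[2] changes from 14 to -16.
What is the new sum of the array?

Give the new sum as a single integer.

Old value at index 2: 14
New value at index 2: -16
Delta = -16 - 14 = -30
New sum = old_sum + delta = 205 + (-30) = 175

Answer: 175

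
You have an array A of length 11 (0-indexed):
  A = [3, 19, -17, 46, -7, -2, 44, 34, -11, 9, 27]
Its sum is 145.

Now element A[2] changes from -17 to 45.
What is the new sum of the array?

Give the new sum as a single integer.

Old value at index 2: -17
New value at index 2: 45
Delta = 45 - -17 = 62
New sum = old_sum + delta = 145 + (62) = 207

Answer: 207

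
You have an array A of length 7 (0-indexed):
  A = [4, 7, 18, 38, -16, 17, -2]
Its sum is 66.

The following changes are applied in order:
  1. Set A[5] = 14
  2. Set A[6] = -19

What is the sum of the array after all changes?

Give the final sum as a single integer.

Initial sum: 66
Change 1: A[5] 17 -> 14, delta = -3, sum = 63
Change 2: A[6] -2 -> -19, delta = -17, sum = 46

Answer: 46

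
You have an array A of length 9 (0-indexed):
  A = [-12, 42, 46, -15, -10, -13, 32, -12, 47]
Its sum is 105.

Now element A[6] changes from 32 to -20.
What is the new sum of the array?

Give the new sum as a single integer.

Answer: 53

Derivation:
Old value at index 6: 32
New value at index 6: -20
Delta = -20 - 32 = -52
New sum = old_sum + delta = 105 + (-52) = 53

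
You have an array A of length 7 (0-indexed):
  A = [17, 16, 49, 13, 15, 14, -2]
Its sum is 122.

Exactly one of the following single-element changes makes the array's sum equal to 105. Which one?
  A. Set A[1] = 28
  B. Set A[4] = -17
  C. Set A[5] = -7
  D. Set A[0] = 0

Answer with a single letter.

Option A: A[1] 16->28, delta=12, new_sum=122+(12)=134
Option B: A[4] 15->-17, delta=-32, new_sum=122+(-32)=90
Option C: A[5] 14->-7, delta=-21, new_sum=122+(-21)=101
Option D: A[0] 17->0, delta=-17, new_sum=122+(-17)=105 <-- matches target

Answer: D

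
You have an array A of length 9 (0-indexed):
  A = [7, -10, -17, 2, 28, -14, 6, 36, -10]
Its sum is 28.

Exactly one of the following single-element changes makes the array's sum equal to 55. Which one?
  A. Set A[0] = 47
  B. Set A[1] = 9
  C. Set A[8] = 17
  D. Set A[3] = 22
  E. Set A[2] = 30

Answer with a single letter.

Answer: C

Derivation:
Option A: A[0] 7->47, delta=40, new_sum=28+(40)=68
Option B: A[1] -10->9, delta=19, new_sum=28+(19)=47
Option C: A[8] -10->17, delta=27, new_sum=28+(27)=55 <-- matches target
Option D: A[3] 2->22, delta=20, new_sum=28+(20)=48
Option E: A[2] -17->30, delta=47, new_sum=28+(47)=75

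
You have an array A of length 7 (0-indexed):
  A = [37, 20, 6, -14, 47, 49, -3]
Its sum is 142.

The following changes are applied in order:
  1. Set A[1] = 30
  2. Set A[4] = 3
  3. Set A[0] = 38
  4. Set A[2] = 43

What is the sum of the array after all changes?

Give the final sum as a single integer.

Initial sum: 142
Change 1: A[1] 20 -> 30, delta = 10, sum = 152
Change 2: A[4] 47 -> 3, delta = -44, sum = 108
Change 3: A[0] 37 -> 38, delta = 1, sum = 109
Change 4: A[2] 6 -> 43, delta = 37, sum = 146

Answer: 146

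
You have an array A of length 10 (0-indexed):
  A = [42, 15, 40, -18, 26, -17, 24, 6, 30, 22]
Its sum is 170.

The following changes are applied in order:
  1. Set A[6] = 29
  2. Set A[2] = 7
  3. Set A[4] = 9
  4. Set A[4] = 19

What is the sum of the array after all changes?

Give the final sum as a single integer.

Answer: 135

Derivation:
Initial sum: 170
Change 1: A[6] 24 -> 29, delta = 5, sum = 175
Change 2: A[2] 40 -> 7, delta = -33, sum = 142
Change 3: A[4] 26 -> 9, delta = -17, sum = 125
Change 4: A[4] 9 -> 19, delta = 10, sum = 135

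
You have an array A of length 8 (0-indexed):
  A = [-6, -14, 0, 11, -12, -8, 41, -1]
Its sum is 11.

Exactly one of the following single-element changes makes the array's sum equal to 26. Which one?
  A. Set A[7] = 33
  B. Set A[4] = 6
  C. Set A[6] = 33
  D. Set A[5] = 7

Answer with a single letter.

Option A: A[7] -1->33, delta=34, new_sum=11+(34)=45
Option B: A[4] -12->6, delta=18, new_sum=11+(18)=29
Option C: A[6] 41->33, delta=-8, new_sum=11+(-8)=3
Option D: A[5] -8->7, delta=15, new_sum=11+(15)=26 <-- matches target

Answer: D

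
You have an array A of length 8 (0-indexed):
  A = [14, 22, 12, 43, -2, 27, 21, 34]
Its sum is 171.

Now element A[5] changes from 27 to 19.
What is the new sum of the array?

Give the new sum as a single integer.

Answer: 163

Derivation:
Old value at index 5: 27
New value at index 5: 19
Delta = 19 - 27 = -8
New sum = old_sum + delta = 171 + (-8) = 163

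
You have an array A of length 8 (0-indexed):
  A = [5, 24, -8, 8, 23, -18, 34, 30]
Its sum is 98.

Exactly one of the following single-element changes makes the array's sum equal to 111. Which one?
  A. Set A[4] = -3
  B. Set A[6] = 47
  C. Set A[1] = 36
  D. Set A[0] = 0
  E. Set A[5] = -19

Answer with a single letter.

Answer: B

Derivation:
Option A: A[4] 23->-3, delta=-26, new_sum=98+(-26)=72
Option B: A[6] 34->47, delta=13, new_sum=98+(13)=111 <-- matches target
Option C: A[1] 24->36, delta=12, new_sum=98+(12)=110
Option D: A[0] 5->0, delta=-5, new_sum=98+(-5)=93
Option E: A[5] -18->-19, delta=-1, new_sum=98+(-1)=97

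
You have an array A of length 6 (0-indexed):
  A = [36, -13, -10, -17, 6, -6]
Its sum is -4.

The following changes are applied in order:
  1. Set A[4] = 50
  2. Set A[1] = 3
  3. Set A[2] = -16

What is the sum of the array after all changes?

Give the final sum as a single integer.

Initial sum: -4
Change 1: A[4] 6 -> 50, delta = 44, sum = 40
Change 2: A[1] -13 -> 3, delta = 16, sum = 56
Change 3: A[2] -10 -> -16, delta = -6, sum = 50

Answer: 50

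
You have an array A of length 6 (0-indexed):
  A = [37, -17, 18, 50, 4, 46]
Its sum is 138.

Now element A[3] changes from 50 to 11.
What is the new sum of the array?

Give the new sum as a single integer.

Old value at index 3: 50
New value at index 3: 11
Delta = 11 - 50 = -39
New sum = old_sum + delta = 138 + (-39) = 99

Answer: 99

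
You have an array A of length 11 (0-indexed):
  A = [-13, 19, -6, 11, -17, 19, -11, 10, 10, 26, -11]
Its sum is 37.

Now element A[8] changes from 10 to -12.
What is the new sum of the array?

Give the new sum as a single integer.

Old value at index 8: 10
New value at index 8: -12
Delta = -12 - 10 = -22
New sum = old_sum + delta = 37 + (-22) = 15

Answer: 15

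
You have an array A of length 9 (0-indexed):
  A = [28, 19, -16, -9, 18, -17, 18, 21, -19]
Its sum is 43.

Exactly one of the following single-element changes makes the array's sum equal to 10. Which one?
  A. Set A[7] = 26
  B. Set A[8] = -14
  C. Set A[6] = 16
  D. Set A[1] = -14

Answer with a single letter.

Answer: D

Derivation:
Option A: A[7] 21->26, delta=5, new_sum=43+(5)=48
Option B: A[8] -19->-14, delta=5, new_sum=43+(5)=48
Option C: A[6] 18->16, delta=-2, new_sum=43+(-2)=41
Option D: A[1] 19->-14, delta=-33, new_sum=43+(-33)=10 <-- matches target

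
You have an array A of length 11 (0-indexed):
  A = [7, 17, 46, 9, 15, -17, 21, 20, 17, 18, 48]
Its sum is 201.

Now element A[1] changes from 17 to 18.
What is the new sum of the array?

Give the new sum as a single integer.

Answer: 202

Derivation:
Old value at index 1: 17
New value at index 1: 18
Delta = 18 - 17 = 1
New sum = old_sum + delta = 201 + (1) = 202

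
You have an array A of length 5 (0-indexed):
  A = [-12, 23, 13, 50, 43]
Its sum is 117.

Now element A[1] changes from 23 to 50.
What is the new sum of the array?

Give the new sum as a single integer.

Old value at index 1: 23
New value at index 1: 50
Delta = 50 - 23 = 27
New sum = old_sum + delta = 117 + (27) = 144

Answer: 144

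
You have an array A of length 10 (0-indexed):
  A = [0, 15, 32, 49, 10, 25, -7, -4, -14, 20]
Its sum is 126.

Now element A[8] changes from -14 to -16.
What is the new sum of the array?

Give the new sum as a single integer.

Old value at index 8: -14
New value at index 8: -16
Delta = -16 - -14 = -2
New sum = old_sum + delta = 126 + (-2) = 124

Answer: 124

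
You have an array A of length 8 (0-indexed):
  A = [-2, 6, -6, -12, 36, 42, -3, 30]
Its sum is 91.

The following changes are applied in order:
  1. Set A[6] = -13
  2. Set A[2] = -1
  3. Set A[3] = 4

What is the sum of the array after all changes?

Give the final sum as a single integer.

Answer: 102

Derivation:
Initial sum: 91
Change 1: A[6] -3 -> -13, delta = -10, sum = 81
Change 2: A[2] -6 -> -1, delta = 5, sum = 86
Change 3: A[3] -12 -> 4, delta = 16, sum = 102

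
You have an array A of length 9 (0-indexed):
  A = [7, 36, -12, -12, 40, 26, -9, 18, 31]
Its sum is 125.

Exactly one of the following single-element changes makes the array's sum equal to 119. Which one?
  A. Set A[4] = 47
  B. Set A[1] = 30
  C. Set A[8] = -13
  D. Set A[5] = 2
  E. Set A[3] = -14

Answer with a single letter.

Option A: A[4] 40->47, delta=7, new_sum=125+(7)=132
Option B: A[1] 36->30, delta=-6, new_sum=125+(-6)=119 <-- matches target
Option C: A[8] 31->-13, delta=-44, new_sum=125+(-44)=81
Option D: A[5] 26->2, delta=-24, new_sum=125+(-24)=101
Option E: A[3] -12->-14, delta=-2, new_sum=125+(-2)=123

Answer: B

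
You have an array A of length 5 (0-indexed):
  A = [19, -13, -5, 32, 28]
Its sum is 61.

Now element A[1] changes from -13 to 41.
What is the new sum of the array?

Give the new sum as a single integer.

Answer: 115

Derivation:
Old value at index 1: -13
New value at index 1: 41
Delta = 41 - -13 = 54
New sum = old_sum + delta = 61 + (54) = 115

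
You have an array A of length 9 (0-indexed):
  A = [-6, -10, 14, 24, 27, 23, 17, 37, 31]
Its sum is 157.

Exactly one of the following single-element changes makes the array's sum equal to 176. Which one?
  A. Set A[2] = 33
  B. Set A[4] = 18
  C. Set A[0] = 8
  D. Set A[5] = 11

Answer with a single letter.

Answer: A

Derivation:
Option A: A[2] 14->33, delta=19, new_sum=157+(19)=176 <-- matches target
Option B: A[4] 27->18, delta=-9, new_sum=157+(-9)=148
Option C: A[0] -6->8, delta=14, new_sum=157+(14)=171
Option D: A[5] 23->11, delta=-12, new_sum=157+(-12)=145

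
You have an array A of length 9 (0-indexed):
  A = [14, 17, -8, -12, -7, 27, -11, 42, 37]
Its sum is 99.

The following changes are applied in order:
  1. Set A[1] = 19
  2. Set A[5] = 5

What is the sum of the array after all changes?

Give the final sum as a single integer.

Answer: 79

Derivation:
Initial sum: 99
Change 1: A[1] 17 -> 19, delta = 2, sum = 101
Change 2: A[5] 27 -> 5, delta = -22, sum = 79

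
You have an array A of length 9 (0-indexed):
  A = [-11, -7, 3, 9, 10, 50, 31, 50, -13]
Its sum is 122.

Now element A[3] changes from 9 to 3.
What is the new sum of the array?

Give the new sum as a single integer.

Answer: 116

Derivation:
Old value at index 3: 9
New value at index 3: 3
Delta = 3 - 9 = -6
New sum = old_sum + delta = 122 + (-6) = 116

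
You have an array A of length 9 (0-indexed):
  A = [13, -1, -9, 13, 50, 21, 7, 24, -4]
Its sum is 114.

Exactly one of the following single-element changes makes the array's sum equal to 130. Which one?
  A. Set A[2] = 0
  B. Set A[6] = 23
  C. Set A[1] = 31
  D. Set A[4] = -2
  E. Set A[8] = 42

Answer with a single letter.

Option A: A[2] -9->0, delta=9, new_sum=114+(9)=123
Option B: A[6] 7->23, delta=16, new_sum=114+(16)=130 <-- matches target
Option C: A[1] -1->31, delta=32, new_sum=114+(32)=146
Option D: A[4] 50->-2, delta=-52, new_sum=114+(-52)=62
Option E: A[8] -4->42, delta=46, new_sum=114+(46)=160

Answer: B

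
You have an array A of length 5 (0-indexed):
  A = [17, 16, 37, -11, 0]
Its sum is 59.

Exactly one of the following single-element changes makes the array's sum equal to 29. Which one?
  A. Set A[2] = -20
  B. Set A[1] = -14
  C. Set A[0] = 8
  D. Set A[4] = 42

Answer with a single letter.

Option A: A[2] 37->-20, delta=-57, new_sum=59+(-57)=2
Option B: A[1] 16->-14, delta=-30, new_sum=59+(-30)=29 <-- matches target
Option C: A[0] 17->8, delta=-9, new_sum=59+(-9)=50
Option D: A[4] 0->42, delta=42, new_sum=59+(42)=101

Answer: B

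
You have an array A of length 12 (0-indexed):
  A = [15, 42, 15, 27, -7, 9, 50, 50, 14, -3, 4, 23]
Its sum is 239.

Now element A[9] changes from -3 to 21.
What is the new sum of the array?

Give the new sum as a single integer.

Old value at index 9: -3
New value at index 9: 21
Delta = 21 - -3 = 24
New sum = old_sum + delta = 239 + (24) = 263

Answer: 263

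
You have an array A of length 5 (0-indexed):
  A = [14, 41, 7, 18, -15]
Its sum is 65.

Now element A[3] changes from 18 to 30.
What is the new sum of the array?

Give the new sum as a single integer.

Old value at index 3: 18
New value at index 3: 30
Delta = 30 - 18 = 12
New sum = old_sum + delta = 65 + (12) = 77

Answer: 77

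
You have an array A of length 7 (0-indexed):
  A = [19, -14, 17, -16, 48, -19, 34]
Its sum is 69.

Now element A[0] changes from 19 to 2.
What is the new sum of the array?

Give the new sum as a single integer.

Answer: 52

Derivation:
Old value at index 0: 19
New value at index 0: 2
Delta = 2 - 19 = -17
New sum = old_sum + delta = 69 + (-17) = 52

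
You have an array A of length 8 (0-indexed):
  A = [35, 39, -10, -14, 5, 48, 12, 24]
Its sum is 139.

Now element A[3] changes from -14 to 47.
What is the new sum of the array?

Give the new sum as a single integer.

Answer: 200

Derivation:
Old value at index 3: -14
New value at index 3: 47
Delta = 47 - -14 = 61
New sum = old_sum + delta = 139 + (61) = 200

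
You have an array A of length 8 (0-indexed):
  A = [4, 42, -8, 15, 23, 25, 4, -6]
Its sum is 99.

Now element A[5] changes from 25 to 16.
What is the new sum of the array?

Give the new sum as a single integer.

Answer: 90

Derivation:
Old value at index 5: 25
New value at index 5: 16
Delta = 16 - 25 = -9
New sum = old_sum + delta = 99 + (-9) = 90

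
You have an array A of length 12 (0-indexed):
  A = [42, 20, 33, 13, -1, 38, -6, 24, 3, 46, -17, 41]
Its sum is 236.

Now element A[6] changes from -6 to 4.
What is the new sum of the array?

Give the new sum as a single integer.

Old value at index 6: -6
New value at index 6: 4
Delta = 4 - -6 = 10
New sum = old_sum + delta = 236 + (10) = 246

Answer: 246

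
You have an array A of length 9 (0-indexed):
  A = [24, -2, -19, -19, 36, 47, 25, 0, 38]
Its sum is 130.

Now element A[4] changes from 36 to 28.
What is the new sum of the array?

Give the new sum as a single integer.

Old value at index 4: 36
New value at index 4: 28
Delta = 28 - 36 = -8
New sum = old_sum + delta = 130 + (-8) = 122

Answer: 122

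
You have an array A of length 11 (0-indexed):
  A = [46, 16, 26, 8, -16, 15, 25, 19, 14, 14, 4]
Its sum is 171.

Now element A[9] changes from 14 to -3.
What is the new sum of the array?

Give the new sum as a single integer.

Old value at index 9: 14
New value at index 9: -3
Delta = -3 - 14 = -17
New sum = old_sum + delta = 171 + (-17) = 154

Answer: 154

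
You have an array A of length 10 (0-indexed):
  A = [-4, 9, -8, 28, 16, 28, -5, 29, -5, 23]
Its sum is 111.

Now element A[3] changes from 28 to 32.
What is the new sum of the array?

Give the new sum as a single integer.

Old value at index 3: 28
New value at index 3: 32
Delta = 32 - 28 = 4
New sum = old_sum + delta = 111 + (4) = 115

Answer: 115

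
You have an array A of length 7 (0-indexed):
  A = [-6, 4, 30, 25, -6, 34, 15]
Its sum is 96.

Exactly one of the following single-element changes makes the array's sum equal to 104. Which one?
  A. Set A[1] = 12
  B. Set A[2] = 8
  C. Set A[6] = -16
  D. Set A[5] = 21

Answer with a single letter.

Option A: A[1] 4->12, delta=8, new_sum=96+(8)=104 <-- matches target
Option B: A[2] 30->8, delta=-22, new_sum=96+(-22)=74
Option C: A[6] 15->-16, delta=-31, new_sum=96+(-31)=65
Option D: A[5] 34->21, delta=-13, new_sum=96+(-13)=83

Answer: A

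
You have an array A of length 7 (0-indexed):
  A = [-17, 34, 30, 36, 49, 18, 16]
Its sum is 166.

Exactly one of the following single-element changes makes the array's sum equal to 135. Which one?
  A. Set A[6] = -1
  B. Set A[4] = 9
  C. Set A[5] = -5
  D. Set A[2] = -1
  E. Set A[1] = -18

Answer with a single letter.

Answer: D

Derivation:
Option A: A[6] 16->-1, delta=-17, new_sum=166+(-17)=149
Option B: A[4] 49->9, delta=-40, new_sum=166+(-40)=126
Option C: A[5] 18->-5, delta=-23, new_sum=166+(-23)=143
Option D: A[2] 30->-1, delta=-31, new_sum=166+(-31)=135 <-- matches target
Option E: A[1] 34->-18, delta=-52, new_sum=166+(-52)=114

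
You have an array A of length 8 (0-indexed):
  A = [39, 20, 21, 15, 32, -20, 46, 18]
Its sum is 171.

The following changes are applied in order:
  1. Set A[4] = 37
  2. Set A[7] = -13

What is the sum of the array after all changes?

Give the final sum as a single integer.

Answer: 145

Derivation:
Initial sum: 171
Change 1: A[4] 32 -> 37, delta = 5, sum = 176
Change 2: A[7] 18 -> -13, delta = -31, sum = 145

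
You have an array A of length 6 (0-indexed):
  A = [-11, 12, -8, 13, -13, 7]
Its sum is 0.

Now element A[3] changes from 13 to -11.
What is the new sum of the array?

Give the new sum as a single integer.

Old value at index 3: 13
New value at index 3: -11
Delta = -11 - 13 = -24
New sum = old_sum + delta = 0 + (-24) = -24

Answer: -24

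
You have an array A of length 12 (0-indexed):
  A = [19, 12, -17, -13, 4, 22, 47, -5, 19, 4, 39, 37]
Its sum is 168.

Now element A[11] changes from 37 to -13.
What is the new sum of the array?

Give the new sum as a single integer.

Old value at index 11: 37
New value at index 11: -13
Delta = -13 - 37 = -50
New sum = old_sum + delta = 168 + (-50) = 118

Answer: 118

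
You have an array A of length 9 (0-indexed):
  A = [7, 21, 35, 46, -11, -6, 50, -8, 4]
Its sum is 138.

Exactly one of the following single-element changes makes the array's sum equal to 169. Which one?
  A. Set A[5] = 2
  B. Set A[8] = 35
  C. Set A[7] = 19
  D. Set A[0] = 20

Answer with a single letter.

Option A: A[5] -6->2, delta=8, new_sum=138+(8)=146
Option B: A[8] 4->35, delta=31, new_sum=138+(31)=169 <-- matches target
Option C: A[7] -8->19, delta=27, new_sum=138+(27)=165
Option D: A[0] 7->20, delta=13, new_sum=138+(13)=151

Answer: B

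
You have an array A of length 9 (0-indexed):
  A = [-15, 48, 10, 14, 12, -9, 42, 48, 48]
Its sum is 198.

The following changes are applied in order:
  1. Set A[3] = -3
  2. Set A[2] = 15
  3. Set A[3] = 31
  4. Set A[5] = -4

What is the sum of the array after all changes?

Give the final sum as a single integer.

Answer: 225

Derivation:
Initial sum: 198
Change 1: A[3] 14 -> -3, delta = -17, sum = 181
Change 2: A[2] 10 -> 15, delta = 5, sum = 186
Change 3: A[3] -3 -> 31, delta = 34, sum = 220
Change 4: A[5] -9 -> -4, delta = 5, sum = 225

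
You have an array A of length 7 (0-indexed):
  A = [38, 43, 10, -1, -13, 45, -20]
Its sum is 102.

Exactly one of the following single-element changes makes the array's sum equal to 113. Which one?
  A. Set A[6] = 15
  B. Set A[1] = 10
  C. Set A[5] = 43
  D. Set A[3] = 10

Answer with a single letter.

Option A: A[6] -20->15, delta=35, new_sum=102+(35)=137
Option B: A[1] 43->10, delta=-33, new_sum=102+(-33)=69
Option C: A[5] 45->43, delta=-2, new_sum=102+(-2)=100
Option D: A[3] -1->10, delta=11, new_sum=102+(11)=113 <-- matches target

Answer: D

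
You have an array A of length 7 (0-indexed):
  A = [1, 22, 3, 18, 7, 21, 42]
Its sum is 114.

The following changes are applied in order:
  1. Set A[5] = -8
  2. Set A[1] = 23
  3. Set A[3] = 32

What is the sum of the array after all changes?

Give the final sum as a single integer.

Answer: 100

Derivation:
Initial sum: 114
Change 1: A[5] 21 -> -8, delta = -29, sum = 85
Change 2: A[1] 22 -> 23, delta = 1, sum = 86
Change 3: A[3] 18 -> 32, delta = 14, sum = 100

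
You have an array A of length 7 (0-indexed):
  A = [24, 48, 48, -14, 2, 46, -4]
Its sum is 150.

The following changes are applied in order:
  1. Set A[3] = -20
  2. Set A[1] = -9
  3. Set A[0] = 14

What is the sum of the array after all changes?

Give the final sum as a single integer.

Answer: 77

Derivation:
Initial sum: 150
Change 1: A[3] -14 -> -20, delta = -6, sum = 144
Change 2: A[1] 48 -> -9, delta = -57, sum = 87
Change 3: A[0] 24 -> 14, delta = -10, sum = 77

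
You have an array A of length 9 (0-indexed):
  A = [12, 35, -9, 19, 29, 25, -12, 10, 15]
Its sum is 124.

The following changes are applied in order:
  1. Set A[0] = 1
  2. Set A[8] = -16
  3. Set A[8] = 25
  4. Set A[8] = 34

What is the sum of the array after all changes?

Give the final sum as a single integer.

Initial sum: 124
Change 1: A[0] 12 -> 1, delta = -11, sum = 113
Change 2: A[8] 15 -> -16, delta = -31, sum = 82
Change 3: A[8] -16 -> 25, delta = 41, sum = 123
Change 4: A[8] 25 -> 34, delta = 9, sum = 132

Answer: 132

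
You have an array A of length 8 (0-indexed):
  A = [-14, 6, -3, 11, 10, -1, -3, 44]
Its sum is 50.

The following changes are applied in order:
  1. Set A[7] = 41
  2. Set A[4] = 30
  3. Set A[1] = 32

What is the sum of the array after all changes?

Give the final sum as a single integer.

Answer: 93

Derivation:
Initial sum: 50
Change 1: A[7] 44 -> 41, delta = -3, sum = 47
Change 2: A[4] 10 -> 30, delta = 20, sum = 67
Change 3: A[1] 6 -> 32, delta = 26, sum = 93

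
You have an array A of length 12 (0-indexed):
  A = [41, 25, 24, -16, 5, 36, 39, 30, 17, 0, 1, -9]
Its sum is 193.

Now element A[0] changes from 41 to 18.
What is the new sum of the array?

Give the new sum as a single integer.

Old value at index 0: 41
New value at index 0: 18
Delta = 18 - 41 = -23
New sum = old_sum + delta = 193 + (-23) = 170

Answer: 170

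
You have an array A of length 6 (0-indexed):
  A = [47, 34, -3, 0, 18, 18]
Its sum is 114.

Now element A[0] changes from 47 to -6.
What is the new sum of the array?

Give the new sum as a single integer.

Answer: 61

Derivation:
Old value at index 0: 47
New value at index 0: -6
Delta = -6 - 47 = -53
New sum = old_sum + delta = 114 + (-53) = 61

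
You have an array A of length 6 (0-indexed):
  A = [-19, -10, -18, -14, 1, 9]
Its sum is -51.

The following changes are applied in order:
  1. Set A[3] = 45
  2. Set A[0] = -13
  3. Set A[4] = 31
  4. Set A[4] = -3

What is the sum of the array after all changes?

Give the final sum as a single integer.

Initial sum: -51
Change 1: A[3] -14 -> 45, delta = 59, sum = 8
Change 2: A[0] -19 -> -13, delta = 6, sum = 14
Change 3: A[4] 1 -> 31, delta = 30, sum = 44
Change 4: A[4] 31 -> -3, delta = -34, sum = 10

Answer: 10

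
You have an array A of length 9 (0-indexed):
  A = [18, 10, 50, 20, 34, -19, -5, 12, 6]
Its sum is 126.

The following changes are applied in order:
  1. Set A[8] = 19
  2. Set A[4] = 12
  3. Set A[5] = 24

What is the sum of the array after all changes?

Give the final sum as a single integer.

Initial sum: 126
Change 1: A[8] 6 -> 19, delta = 13, sum = 139
Change 2: A[4] 34 -> 12, delta = -22, sum = 117
Change 3: A[5] -19 -> 24, delta = 43, sum = 160

Answer: 160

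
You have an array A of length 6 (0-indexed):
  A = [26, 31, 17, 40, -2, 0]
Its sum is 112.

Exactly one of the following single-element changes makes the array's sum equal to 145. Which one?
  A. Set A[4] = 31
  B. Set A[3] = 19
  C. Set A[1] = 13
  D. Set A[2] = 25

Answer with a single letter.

Answer: A

Derivation:
Option A: A[4] -2->31, delta=33, new_sum=112+(33)=145 <-- matches target
Option B: A[3] 40->19, delta=-21, new_sum=112+(-21)=91
Option C: A[1] 31->13, delta=-18, new_sum=112+(-18)=94
Option D: A[2] 17->25, delta=8, new_sum=112+(8)=120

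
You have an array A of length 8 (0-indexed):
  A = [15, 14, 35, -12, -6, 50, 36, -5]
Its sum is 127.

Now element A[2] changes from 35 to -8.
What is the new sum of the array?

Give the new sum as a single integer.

Old value at index 2: 35
New value at index 2: -8
Delta = -8 - 35 = -43
New sum = old_sum + delta = 127 + (-43) = 84

Answer: 84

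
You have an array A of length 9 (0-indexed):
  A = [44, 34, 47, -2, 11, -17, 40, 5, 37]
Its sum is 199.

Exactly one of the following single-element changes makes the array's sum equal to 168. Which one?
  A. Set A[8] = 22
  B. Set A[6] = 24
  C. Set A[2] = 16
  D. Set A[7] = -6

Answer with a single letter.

Answer: C

Derivation:
Option A: A[8] 37->22, delta=-15, new_sum=199+(-15)=184
Option B: A[6] 40->24, delta=-16, new_sum=199+(-16)=183
Option C: A[2] 47->16, delta=-31, new_sum=199+(-31)=168 <-- matches target
Option D: A[7] 5->-6, delta=-11, new_sum=199+(-11)=188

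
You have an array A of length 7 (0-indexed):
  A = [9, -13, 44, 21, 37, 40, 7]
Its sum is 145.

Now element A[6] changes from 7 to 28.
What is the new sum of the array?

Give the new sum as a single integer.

Old value at index 6: 7
New value at index 6: 28
Delta = 28 - 7 = 21
New sum = old_sum + delta = 145 + (21) = 166

Answer: 166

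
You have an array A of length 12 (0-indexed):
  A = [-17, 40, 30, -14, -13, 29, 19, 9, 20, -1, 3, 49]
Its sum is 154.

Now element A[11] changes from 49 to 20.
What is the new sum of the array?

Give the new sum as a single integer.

Answer: 125

Derivation:
Old value at index 11: 49
New value at index 11: 20
Delta = 20 - 49 = -29
New sum = old_sum + delta = 154 + (-29) = 125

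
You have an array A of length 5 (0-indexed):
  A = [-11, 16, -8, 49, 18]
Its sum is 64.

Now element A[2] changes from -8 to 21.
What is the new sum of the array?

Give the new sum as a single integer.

Old value at index 2: -8
New value at index 2: 21
Delta = 21 - -8 = 29
New sum = old_sum + delta = 64 + (29) = 93

Answer: 93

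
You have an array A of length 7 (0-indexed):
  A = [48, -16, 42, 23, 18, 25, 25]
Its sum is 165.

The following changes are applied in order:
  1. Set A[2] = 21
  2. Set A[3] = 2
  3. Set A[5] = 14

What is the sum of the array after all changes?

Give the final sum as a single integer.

Answer: 112

Derivation:
Initial sum: 165
Change 1: A[2] 42 -> 21, delta = -21, sum = 144
Change 2: A[3] 23 -> 2, delta = -21, sum = 123
Change 3: A[5] 25 -> 14, delta = -11, sum = 112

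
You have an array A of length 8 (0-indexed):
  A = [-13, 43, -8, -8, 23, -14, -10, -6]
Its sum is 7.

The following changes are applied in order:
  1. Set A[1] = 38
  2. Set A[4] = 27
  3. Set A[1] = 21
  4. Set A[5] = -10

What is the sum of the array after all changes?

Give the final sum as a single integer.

Initial sum: 7
Change 1: A[1] 43 -> 38, delta = -5, sum = 2
Change 2: A[4] 23 -> 27, delta = 4, sum = 6
Change 3: A[1] 38 -> 21, delta = -17, sum = -11
Change 4: A[5] -14 -> -10, delta = 4, sum = -7

Answer: -7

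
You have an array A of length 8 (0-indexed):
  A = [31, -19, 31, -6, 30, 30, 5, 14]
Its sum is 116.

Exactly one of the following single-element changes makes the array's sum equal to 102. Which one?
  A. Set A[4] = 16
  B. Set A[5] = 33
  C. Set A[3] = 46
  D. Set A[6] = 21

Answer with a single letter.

Option A: A[4] 30->16, delta=-14, new_sum=116+(-14)=102 <-- matches target
Option B: A[5] 30->33, delta=3, new_sum=116+(3)=119
Option C: A[3] -6->46, delta=52, new_sum=116+(52)=168
Option D: A[6] 5->21, delta=16, new_sum=116+(16)=132

Answer: A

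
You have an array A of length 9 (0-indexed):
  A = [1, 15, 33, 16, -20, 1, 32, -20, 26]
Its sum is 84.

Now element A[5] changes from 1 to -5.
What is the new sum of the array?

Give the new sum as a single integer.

Answer: 78

Derivation:
Old value at index 5: 1
New value at index 5: -5
Delta = -5 - 1 = -6
New sum = old_sum + delta = 84 + (-6) = 78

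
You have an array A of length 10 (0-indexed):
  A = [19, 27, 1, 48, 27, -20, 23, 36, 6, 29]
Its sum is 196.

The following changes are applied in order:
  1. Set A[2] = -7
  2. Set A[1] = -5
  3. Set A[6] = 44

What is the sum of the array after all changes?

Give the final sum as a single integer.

Answer: 177

Derivation:
Initial sum: 196
Change 1: A[2] 1 -> -7, delta = -8, sum = 188
Change 2: A[1] 27 -> -5, delta = -32, sum = 156
Change 3: A[6] 23 -> 44, delta = 21, sum = 177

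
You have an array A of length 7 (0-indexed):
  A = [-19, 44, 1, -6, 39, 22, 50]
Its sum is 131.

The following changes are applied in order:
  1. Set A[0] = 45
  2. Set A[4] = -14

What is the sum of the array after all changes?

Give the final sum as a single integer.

Answer: 142

Derivation:
Initial sum: 131
Change 1: A[0] -19 -> 45, delta = 64, sum = 195
Change 2: A[4] 39 -> -14, delta = -53, sum = 142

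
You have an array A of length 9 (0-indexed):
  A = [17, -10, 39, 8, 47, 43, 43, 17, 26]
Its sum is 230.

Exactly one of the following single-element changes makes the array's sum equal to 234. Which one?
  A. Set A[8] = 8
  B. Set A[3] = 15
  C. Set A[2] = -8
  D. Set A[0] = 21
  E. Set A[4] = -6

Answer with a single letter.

Option A: A[8] 26->8, delta=-18, new_sum=230+(-18)=212
Option B: A[3] 8->15, delta=7, new_sum=230+(7)=237
Option C: A[2] 39->-8, delta=-47, new_sum=230+(-47)=183
Option D: A[0] 17->21, delta=4, new_sum=230+(4)=234 <-- matches target
Option E: A[4] 47->-6, delta=-53, new_sum=230+(-53)=177

Answer: D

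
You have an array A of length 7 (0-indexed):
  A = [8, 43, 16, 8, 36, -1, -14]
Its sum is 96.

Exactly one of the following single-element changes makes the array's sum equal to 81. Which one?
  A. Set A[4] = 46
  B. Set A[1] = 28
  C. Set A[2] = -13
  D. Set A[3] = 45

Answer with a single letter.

Answer: B

Derivation:
Option A: A[4] 36->46, delta=10, new_sum=96+(10)=106
Option B: A[1] 43->28, delta=-15, new_sum=96+(-15)=81 <-- matches target
Option C: A[2] 16->-13, delta=-29, new_sum=96+(-29)=67
Option D: A[3] 8->45, delta=37, new_sum=96+(37)=133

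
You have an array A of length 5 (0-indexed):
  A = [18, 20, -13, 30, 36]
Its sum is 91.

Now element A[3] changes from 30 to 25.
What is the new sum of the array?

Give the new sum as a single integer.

Answer: 86

Derivation:
Old value at index 3: 30
New value at index 3: 25
Delta = 25 - 30 = -5
New sum = old_sum + delta = 91 + (-5) = 86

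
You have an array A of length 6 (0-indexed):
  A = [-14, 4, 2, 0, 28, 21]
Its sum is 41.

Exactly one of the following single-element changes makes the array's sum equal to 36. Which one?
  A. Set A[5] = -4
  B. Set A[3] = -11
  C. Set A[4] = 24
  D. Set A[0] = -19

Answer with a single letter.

Answer: D

Derivation:
Option A: A[5] 21->-4, delta=-25, new_sum=41+(-25)=16
Option B: A[3] 0->-11, delta=-11, new_sum=41+(-11)=30
Option C: A[4] 28->24, delta=-4, new_sum=41+(-4)=37
Option D: A[0] -14->-19, delta=-5, new_sum=41+(-5)=36 <-- matches target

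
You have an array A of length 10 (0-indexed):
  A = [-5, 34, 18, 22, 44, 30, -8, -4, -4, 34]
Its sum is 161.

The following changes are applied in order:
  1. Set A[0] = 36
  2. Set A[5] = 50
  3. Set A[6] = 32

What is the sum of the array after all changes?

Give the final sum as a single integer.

Initial sum: 161
Change 1: A[0] -5 -> 36, delta = 41, sum = 202
Change 2: A[5] 30 -> 50, delta = 20, sum = 222
Change 3: A[6] -8 -> 32, delta = 40, sum = 262

Answer: 262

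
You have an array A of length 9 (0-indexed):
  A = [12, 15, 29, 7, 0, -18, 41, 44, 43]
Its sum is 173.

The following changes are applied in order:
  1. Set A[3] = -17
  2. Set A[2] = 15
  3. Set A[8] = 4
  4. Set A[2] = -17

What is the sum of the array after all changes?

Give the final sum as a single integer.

Answer: 64

Derivation:
Initial sum: 173
Change 1: A[3] 7 -> -17, delta = -24, sum = 149
Change 2: A[2] 29 -> 15, delta = -14, sum = 135
Change 3: A[8] 43 -> 4, delta = -39, sum = 96
Change 4: A[2] 15 -> -17, delta = -32, sum = 64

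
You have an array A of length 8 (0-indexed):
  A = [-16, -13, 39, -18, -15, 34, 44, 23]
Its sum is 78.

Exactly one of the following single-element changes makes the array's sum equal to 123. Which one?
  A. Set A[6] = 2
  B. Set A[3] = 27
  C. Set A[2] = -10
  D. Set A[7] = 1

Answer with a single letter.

Option A: A[6] 44->2, delta=-42, new_sum=78+(-42)=36
Option B: A[3] -18->27, delta=45, new_sum=78+(45)=123 <-- matches target
Option C: A[2] 39->-10, delta=-49, new_sum=78+(-49)=29
Option D: A[7] 23->1, delta=-22, new_sum=78+(-22)=56

Answer: B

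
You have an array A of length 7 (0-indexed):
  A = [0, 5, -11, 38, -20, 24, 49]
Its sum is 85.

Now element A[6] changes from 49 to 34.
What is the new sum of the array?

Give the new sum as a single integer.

Answer: 70

Derivation:
Old value at index 6: 49
New value at index 6: 34
Delta = 34 - 49 = -15
New sum = old_sum + delta = 85 + (-15) = 70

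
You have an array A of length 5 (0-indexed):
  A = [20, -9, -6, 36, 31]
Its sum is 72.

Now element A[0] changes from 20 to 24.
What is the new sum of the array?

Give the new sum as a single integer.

Answer: 76

Derivation:
Old value at index 0: 20
New value at index 0: 24
Delta = 24 - 20 = 4
New sum = old_sum + delta = 72 + (4) = 76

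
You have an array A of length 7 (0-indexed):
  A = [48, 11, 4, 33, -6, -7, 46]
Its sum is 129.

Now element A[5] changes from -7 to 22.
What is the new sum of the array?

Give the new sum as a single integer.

Answer: 158

Derivation:
Old value at index 5: -7
New value at index 5: 22
Delta = 22 - -7 = 29
New sum = old_sum + delta = 129 + (29) = 158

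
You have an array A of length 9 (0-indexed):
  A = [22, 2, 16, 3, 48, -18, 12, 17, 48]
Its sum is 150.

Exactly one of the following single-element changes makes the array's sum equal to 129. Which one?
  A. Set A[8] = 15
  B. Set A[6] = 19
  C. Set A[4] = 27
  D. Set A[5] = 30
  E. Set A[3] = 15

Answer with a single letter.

Answer: C

Derivation:
Option A: A[8] 48->15, delta=-33, new_sum=150+(-33)=117
Option B: A[6] 12->19, delta=7, new_sum=150+(7)=157
Option C: A[4] 48->27, delta=-21, new_sum=150+(-21)=129 <-- matches target
Option D: A[5] -18->30, delta=48, new_sum=150+(48)=198
Option E: A[3] 3->15, delta=12, new_sum=150+(12)=162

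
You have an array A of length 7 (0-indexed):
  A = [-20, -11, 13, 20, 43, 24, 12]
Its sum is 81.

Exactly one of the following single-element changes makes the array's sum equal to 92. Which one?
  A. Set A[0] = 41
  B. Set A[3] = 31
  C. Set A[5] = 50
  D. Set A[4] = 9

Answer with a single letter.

Answer: B

Derivation:
Option A: A[0] -20->41, delta=61, new_sum=81+(61)=142
Option B: A[3] 20->31, delta=11, new_sum=81+(11)=92 <-- matches target
Option C: A[5] 24->50, delta=26, new_sum=81+(26)=107
Option D: A[4] 43->9, delta=-34, new_sum=81+(-34)=47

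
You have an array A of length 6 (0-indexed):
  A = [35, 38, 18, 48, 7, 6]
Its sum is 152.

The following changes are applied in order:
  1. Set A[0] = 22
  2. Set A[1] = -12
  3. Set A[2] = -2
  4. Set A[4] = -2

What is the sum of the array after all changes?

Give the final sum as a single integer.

Initial sum: 152
Change 1: A[0] 35 -> 22, delta = -13, sum = 139
Change 2: A[1] 38 -> -12, delta = -50, sum = 89
Change 3: A[2] 18 -> -2, delta = -20, sum = 69
Change 4: A[4] 7 -> -2, delta = -9, sum = 60

Answer: 60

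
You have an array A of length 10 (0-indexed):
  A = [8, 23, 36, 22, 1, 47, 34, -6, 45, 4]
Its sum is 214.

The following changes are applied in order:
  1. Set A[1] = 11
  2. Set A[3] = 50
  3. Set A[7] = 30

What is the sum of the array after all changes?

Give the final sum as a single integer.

Initial sum: 214
Change 1: A[1] 23 -> 11, delta = -12, sum = 202
Change 2: A[3] 22 -> 50, delta = 28, sum = 230
Change 3: A[7] -6 -> 30, delta = 36, sum = 266

Answer: 266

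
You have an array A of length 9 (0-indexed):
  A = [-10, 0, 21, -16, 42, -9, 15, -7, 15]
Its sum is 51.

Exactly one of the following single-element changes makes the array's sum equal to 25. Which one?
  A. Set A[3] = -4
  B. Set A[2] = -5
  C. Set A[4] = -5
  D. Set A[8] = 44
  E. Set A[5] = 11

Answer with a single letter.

Answer: B

Derivation:
Option A: A[3] -16->-4, delta=12, new_sum=51+(12)=63
Option B: A[2] 21->-5, delta=-26, new_sum=51+(-26)=25 <-- matches target
Option C: A[4] 42->-5, delta=-47, new_sum=51+(-47)=4
Option D: A[8] 15->44, delta=29, new_sum=51+(29)=80
Option E: A[5] -9->11, delta=20, new_sum=51+(20)=71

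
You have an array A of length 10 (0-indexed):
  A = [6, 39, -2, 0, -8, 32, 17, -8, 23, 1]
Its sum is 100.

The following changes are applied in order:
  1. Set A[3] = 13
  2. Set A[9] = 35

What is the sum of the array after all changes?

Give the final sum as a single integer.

Answer: 147

Derivation:
Initial sum: 100
Change 1: A[3] 0 -> 13, delta = 13, sum = 113
Change 2: A[9] 1 -> 35, delta = 34, sum = 147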